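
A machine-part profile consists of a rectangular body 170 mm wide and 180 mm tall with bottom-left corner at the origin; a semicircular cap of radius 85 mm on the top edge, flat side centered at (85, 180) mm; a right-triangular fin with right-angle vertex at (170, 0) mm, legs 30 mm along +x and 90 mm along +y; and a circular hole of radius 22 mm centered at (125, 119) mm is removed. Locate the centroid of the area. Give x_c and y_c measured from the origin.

x_c = 86.61 mm, y_c = 121.25 mm

rectangular body: A = 170 × 180 = 30600.00, centroid at (85.00, 90.00).
semicircular top: A = ½π·85² = 11349.00, centroid at (85.00, 216.08).
triangular fin: A = ½·30·90 = 1350.00, centroid at (180.00, 30.00).
hole: A = −π·22² = -1520.53, centroid at (125.00, 119.00).
ΣA = 41778.47 mm², ΣAx_c = 3618598.94 mm³, ΣAy_c = 5065794.12 mm³.
x_c = 3618598.94/41778.47 = 86.61 mm; y_c = 5065794.12/41778.47 = 121.25 mm.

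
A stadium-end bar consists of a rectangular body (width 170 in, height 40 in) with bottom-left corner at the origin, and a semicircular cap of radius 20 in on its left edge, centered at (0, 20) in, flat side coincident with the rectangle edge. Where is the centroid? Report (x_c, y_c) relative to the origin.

x_c = 77.09 in, y_c = 20.00 in

rectangular body: A = 170 × 40 = 6800.00, centroid at (85.00, 20.00).
semicircular end: A = ½π·20² = 628.32, centroid at (-8.49, 20.00).
ΣA = 7428.32 in², ΣAx_c = 572666.67 in³, ΣAy_c = 148566.37 in³.
x_c = 572666.67/7428.32 = 77.09 in; y_c = 148566.37/7428.32 = 20.00 in.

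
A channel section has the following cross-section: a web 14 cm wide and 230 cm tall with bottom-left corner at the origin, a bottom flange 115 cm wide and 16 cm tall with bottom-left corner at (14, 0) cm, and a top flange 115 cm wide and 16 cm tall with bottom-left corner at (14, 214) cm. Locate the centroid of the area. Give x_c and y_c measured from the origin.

x_c = 41.40 cm, y_c = 115.00 cm

web: A = 14 × 230 = 3220.00, centroid at (7.00, 115.00).
bottom flange: A = 115 × 16 = 1840.00, centroid at (71.50, 8.00).
top flange: A = 115 × 16 = 1840.00, centroid at (71.50, 222.00).
ΣA = 6900.00 cm²
ΣAx_c = (3220.00)(7.00) + (1840.00)(71.50) + (1840.00)(71.50) = 285660.00 cm³
ΣAy_c = (3220.00)(115.00) + (1840.00)(8.00) + (1840.00)(222.00) = 793500.00 cm³
x_c = 285660.00 / 6900.00 = 41.40 cm
y_c = 793500.00 / 6900.00 = 115.00 cm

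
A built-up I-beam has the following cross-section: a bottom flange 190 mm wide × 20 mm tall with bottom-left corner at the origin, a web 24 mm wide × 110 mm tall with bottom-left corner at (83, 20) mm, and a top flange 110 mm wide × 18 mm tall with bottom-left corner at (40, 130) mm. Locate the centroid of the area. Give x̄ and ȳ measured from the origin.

bottom flange: A = 190 × 20 = 3800.00, centroid at (95.00, 10.00).
web: A = 24 × 110 = 2640.00, centroid at (95.00, 75.00).
top flange: A = 110 × 18 = 1980.00, centroid at (95.00, 139.00).
ΣA = 8420.00 mm², ΣAx̄ = 799900.00 mm³, ΣAȳ = 511220.00 mm³.
x̄ = 799900.00/8420.00 = 95.00 mm; ȳ = 511220.00/8420.00 = 60.71 mm.

x̄ = 95.00 mm, ȳ = 60.71 mm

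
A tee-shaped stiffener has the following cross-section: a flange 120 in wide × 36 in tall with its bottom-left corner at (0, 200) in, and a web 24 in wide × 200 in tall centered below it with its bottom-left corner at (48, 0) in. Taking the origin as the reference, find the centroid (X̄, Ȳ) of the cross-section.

Part | A | x̄ᵢ | ȳᵢ | A·x̄ᵢ | A·ȳᵢ
web | 4800.00 | 60.00 | 100.00 | 288000.00 | 480000.00
flange | 4320.00 | 60.00 | 218.00 | 259200.00 | 941760.00
Σ | 9120.00 |  |  | 547200.00 | 1421760.00
X̄ = 547200.00 / 9120.00 = 60.00 in
Ȳ = 1421760.00 / 9120.00 = 155.89 in

X̄ = 60.00 in, Ȳ = 155.89 in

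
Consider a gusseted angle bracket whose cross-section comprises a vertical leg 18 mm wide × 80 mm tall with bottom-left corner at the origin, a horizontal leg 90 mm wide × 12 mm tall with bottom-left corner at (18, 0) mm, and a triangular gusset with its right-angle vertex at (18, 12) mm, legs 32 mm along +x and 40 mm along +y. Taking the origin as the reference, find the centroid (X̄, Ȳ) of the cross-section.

Part | A | x̄ᵢ | ȳᵢ | A·x̄ᵢ | A·ȳᵢ
vertical leg | 1440.00 | 9.00 | 40.00 | 12960.00 | 57600.00
horizontal leg | 1080.00 | 63.00 | 6.00 | 68040.00 | 6480.00
gusset | 640.00 | 28.67 | 25.33 | 18346.67 | 16213.33
Σ | 3160.00 |  |  | 99346.67 | 80293.33
X̄ = 99346.67 / 3160.00 = 31.44 mm
Ȳ = 80293.33 / 3160.00 = 25.41 mm

X̄ = 31.44 mm, Ȳ = 25.41 mm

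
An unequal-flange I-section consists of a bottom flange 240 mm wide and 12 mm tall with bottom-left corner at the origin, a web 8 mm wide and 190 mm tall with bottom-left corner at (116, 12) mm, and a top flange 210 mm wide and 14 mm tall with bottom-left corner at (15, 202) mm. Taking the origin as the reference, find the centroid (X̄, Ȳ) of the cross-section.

X̄ = 120.00 mm, Ȳ = 108.23 mm

Part | A | x̄ᵢ | ȳᵢ | A·x̄ᵢ | A·ȳᵢ
bottom flange | 2880.00 | 120.00 | 6.00 | 345600.00 | 17280.00
web | 1520.00 | 120.00 | 107.00 | 182400.00 | 162640.00
top flange | 2940.00 | 120.00 | 209.00 | 352800.00 | 614460.00
Σ | 7340.00 |  |  | 880800.00 | 794380.00
X̄ = 880800.00 / 7340.00 = 120.00 mm
Ȳ = 794380.00 / 7340.00 = 108.23 mm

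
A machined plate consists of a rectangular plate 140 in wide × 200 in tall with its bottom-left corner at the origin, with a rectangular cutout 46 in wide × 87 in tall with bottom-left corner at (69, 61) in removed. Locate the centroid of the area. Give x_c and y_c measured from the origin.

x_c = 66.33 in, y_c = 99.25 in

plate: A = 140 × 200 = 28000.00, centroid at (70.00, 100.00).
hole: A = −(46 × 87) = -4002.00, centroid at (92.00, 104.50).
ΣA = 23998.00 in², ΣAx_c = 1591816.00 in³, ΣAy_c = 2381791.00 in³.
x_c = 1591816.00/23998.00 = 66.33 in; y_c = 2381791.00/23998.00 = 99.25 in.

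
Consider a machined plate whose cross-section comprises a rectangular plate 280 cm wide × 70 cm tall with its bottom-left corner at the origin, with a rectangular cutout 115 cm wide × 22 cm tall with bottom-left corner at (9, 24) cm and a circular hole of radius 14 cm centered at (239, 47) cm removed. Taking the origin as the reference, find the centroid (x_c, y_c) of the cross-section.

x_c = 147.60 cm, y_c = 34.55 cm

Part | A | x̄ᵢ | ȳᵢ | A·x̄ᵢ | A·ȳᵢ
plate | 19600.00 | 140.00 | 35.00 | 2744000.00 | 686000.00
hole 1 | -2530.00 | 66.50 | 35.00 | -168245.00 | -88550.00
hole 2 | -615.75 | 239.00 | 47.00 | -147164.77 | -28940.35
Σ | 16454.25 |  |  | 2428590.23 | 568509.65
x_c = 2428590.23 / 16454.25 = 147.60 cm
y_c = 568509.65 / 16454.25 = 34.55 cm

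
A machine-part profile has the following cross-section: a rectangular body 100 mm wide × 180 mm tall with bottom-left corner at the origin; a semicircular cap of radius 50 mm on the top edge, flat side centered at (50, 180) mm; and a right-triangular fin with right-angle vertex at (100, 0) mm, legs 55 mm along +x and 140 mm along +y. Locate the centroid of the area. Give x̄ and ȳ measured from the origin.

x̄ = 60.21 mm, ȳ = 100.47 mm

rectangular body: A = 100 × 180 = 18000.00, centroid at (50.00, 90.00).
semicircular top: A = ½π·50² = 3926.99, centroid at (50.00, 201.22).
triangular fin: A = ½·55·140 = 3850.00, centroid at (118.33, 46.67).
ΣA = 25776.99 mm²
ΣAx̄ = (18000.00)(50.00) + (3926.99)(50.00) + (3850.00)(118.33) = 1551932.87 mm³
ΣAȳ = (18000.00)(90.00) + (3926.99)(201.22) + (3850.00)(46.67) = 2589858.35 mm³
x̄ = 1551932.87 / 25776.99 = 60.21 mm
ȳ = 2589858.35 / 25776.99 = 100.47 mm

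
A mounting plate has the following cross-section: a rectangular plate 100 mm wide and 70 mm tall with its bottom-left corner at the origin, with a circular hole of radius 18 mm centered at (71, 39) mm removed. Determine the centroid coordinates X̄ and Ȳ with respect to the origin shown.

X̄ = 46.43 mm, Ȳ = 34.32 mm

Part | A | x̄ᵢ | ȳᵢ | A·x̄ᵢ | A·ȳᵢ
plate | 7000.00 | 50.00 | 35.00 | 350000.00 | 245000.00
hole | -1017.88 | 71.00 | 39.00 | -72269.20 | -39697.16
Σ | 5982.12 |  |  | 277730.80 | 205302.84
X̄ = 277730.80 / 5982.12 = 46.43 mm
Ȳ = 205302.84 / 5982.12 = 34.32 mm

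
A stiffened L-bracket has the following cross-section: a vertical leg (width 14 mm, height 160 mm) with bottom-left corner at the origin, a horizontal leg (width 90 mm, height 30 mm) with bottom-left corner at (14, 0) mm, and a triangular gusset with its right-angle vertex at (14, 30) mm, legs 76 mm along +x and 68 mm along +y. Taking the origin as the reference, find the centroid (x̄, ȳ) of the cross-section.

x̄ = 36.76 mm, ȳ = 47.29 mm

vertical leg: A = 14 × 160 = 2240.00, centroid at (7.00, 80.00).
horizontal leg: A = 90 × 30 = 2700.00, centroid at (59.00, 15.00).
gusset: A = ½·76·68 = 2584.00, centroid at (39.33, 52.67).
ΣA = 7524.00 mm², ΣAx̄ = 276617.33 mm³, ΣAȳ = 355790.67 mm³.
x̄ = 276617.33/7524.00 = 36.76 mm; ȳ = 355790.67/7524.00 = 47.29 mm.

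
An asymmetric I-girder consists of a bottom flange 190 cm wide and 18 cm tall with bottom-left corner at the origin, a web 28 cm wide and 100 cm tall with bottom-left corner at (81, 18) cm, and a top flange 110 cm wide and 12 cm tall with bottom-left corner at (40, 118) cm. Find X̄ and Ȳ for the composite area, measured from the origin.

X̄ = 95.00 cm, Ȳ = 51.04 cm

Part | A | x̄ᵢ | ȳᵢ | A·x̄ᵢ | A·ȳᵢ
bottom flange | 3420.00 | 95.00 | 9.00 | 324900.00 | 30780.00
web | 2800.00 | 95.00 | 68.00 | 266000.00 | 190400.00
top flange | 1320.00 | 95.00 | 124.00 | 125400.00 | 163680.00
Σ | 7540.00 |  |  | 716300.00 | 384860.00
X̄ = 716300.00 / 7540.00 = 95.00 cm
Ȳ = 384860.00 / 7540.00 = 51.04 cm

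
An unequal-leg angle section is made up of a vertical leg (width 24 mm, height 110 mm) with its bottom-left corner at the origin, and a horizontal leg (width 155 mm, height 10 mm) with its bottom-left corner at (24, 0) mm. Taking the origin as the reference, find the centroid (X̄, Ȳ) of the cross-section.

X̄ = 45.11 mm, Ȳ = 36.50 mm

vertical leg: A = 24 × 110 = 2640.00, centroid at (12.00, 55.00).
horizontal leg: A = 155 × 10 = 1550.00, centroid at (101.50, 5.00).
ΣA = 4190.00 mm², ΣAX̄ = 189005.00 mm³, ΣAȲ = 152950.00 mm³.
X̄ = 189005.00/4190.00 = 45.11 mm; Ȳ = 152950.00/4190.00 = 36.50 mm.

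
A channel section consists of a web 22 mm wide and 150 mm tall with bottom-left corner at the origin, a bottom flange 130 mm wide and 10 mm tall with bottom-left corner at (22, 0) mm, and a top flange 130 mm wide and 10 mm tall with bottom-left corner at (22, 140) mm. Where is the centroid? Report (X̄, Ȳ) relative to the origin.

Part | A | x̄ᵢ | ȳᵢ | A·x̄ᵢ | A·ȳᵢ
web | 3300.00 | 11.00 | 75.00 | 36300.00 | 247500.00
bottom flange | 1300.00 | 87.00 | 5.00 | 113100.00 | 6500.00
top flange | 1300.00 | 87.00 | 145.00 | 113100.00 | 188500.00
Σ | 5900.00 |  |  | 262500.00 | 442500.00
X̄ = 262500.00 / 5900.00 = 44.49 mm
Ȳ = 442500.00 / 5900.00 = 75.00 mm

X̄ = 44.49 mm, Ȳ = 75.00 mm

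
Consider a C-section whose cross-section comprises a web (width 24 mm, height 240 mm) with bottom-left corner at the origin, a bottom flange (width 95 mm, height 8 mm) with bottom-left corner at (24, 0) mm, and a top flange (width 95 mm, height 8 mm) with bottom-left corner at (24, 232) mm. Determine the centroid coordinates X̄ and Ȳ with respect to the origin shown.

X̄ = 24.42 mm, Ȳ = 120.00 mm

web: A = 24 × 240 = 5760.00, centroid at (12.00, 120.00).
bottom flange: A = 95 × 8 = 760.00, centroid at (71.50, 4.00).
top flange: A = 95 × 8 = 760.00, centroid at (71.50, 236.00).
ΣA = 7280.00 mm²
ΣAX̄ = (5760.00)(12.00) + (760.00)(71.50) + (760.00)(71.50) = 177800.00 mm³
ΣAȲ = (5760.00)(120.00) + (760.00)(4.00) + (760.00)(236.00) = 873600.00 mm³
X̄ = 177800.00 / 7280.00 = 24.42 mm
Ȳ = 873600.00 / 7280.00 = 120.00 mm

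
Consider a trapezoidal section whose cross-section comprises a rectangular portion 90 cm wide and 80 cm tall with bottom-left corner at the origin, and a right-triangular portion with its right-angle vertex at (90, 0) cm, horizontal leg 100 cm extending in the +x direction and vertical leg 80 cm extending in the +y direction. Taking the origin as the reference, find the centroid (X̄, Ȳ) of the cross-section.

rectangular portion: A = 90 × 80 = 7200.00, centroid at (45.00, 40.00).
triangular portion: A = ½·100·80 = 4000.00, centroid at (123.33, 26.67).
ΣA = 11200.00 cm², ΣAX̄ = 817333.33 cm³, ΣAȲ = 394666.67 cm³.
X̄ = 817333.33/11200.00 = 72.98 cm; Ȳ = 394666.67/11200.00 = 35.24 cm.

X̄ = 72.98 cm, Ȳ = 35.24 cm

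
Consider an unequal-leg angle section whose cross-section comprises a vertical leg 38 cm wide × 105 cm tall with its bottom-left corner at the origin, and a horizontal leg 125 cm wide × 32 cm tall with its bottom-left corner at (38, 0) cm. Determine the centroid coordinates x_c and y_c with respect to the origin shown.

vertical leg: A = 38 × 105 = 3990.00, centroid at (19.00, 52.50).
horizontal leg: A = 125 × 32 = 4000.00, centroid at (100.50, 16.00).
ΣA = 7990.00 cm², ΣAx_c = 477810.00 cm³, ΣAy_c = 273475.00 cm³.
x_c = 477810.00/7990.00 = 59.80 cm; y_c = 273475.00/7990.00 = 34.23 cm.

x_c = 59.80 cm, y_c = 34.23 cm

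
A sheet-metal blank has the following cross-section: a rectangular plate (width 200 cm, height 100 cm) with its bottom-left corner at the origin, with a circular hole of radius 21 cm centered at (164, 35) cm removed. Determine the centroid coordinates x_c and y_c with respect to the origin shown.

x_c = 95.24 cm, y_c = 51.12 cm

plate: A = 200 × 100 = 20000.00, centroid at (100.00, 50.00).
hole: A = −π·21² = -1385.44, centroid at (164.00, 35.00).
ΣA = 18614.56 cm², ΣAx_c = 1772787.45 cm³, ΣAy_c = 951509.52 cm³.
x_c = 1772787.45/18614.56 = 95.24 cm; y_c = 951509.52/18614.56 = 51.12 cm.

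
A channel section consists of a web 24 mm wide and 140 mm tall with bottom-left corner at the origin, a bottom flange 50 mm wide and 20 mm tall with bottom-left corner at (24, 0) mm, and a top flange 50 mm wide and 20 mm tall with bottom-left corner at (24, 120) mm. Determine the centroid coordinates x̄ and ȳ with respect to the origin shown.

x̄ = 25.81 mm, ȳ = 70.00 mm

Part | A | x̄ᵢ | ȳᵢ | A·x̄ᵢ | A·ȳᵢ
web | 3360.00 | 12.00 | 70.00 | 40320.00 | 235200.00
bottom flange | 1000.00 | 49.00 | 10.00 | 49000.00 | 10000.00
top flange | 1000.00 | 49.00 | 130.00 | 49000.00 | 130000.00
Σ | 5360.00 |  |  | 138320.00 | 375200.00
x̄ = 138320.00 / 5360.00 = 25.81 mm
ȳ = 375200.00 / 5360.00 = 70.00 mm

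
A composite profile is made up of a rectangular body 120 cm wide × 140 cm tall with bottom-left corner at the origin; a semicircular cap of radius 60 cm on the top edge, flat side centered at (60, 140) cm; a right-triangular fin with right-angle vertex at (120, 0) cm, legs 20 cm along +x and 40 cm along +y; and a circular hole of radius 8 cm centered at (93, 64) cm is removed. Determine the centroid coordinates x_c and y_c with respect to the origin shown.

rectangular body: A = 120 × 140 = 16800.00, centroid at (60.00, 70.00).
semicircular top: A = ½π·60² = 5654.87, centroid at (60.00, 165.46).
triangular fin: A = ½·20·40 = 400.00, centroid at (126.67, 13.33).
hole: A = −π·8² = -201.06, centroid at (93.00, 64.00).
ΣA = 22653.80 cm²
ΣAx_c = (16800.00)(60.00) + (5654.87)(60.00) + (400.00)(126.67) + (-201.06)(93.00) = 1379259.91 cm³
ΣAy_c = (16800.00)(70.00) + (5654.87)(165.46) + (400.00)(13.33) + (-201.06)(64.00) = 2104146.72 cm³
x_c = 1379259.91 / 22653.80 = 60.88 cm
y_c = 2104146.72 / 22653.80 = 92.88 cm

x_c = 60.88 cm, y_c = 92.88 cm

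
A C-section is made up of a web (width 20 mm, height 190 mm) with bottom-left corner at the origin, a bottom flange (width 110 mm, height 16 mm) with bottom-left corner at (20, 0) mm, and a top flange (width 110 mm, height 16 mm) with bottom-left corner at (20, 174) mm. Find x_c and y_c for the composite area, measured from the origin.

Part | A | x̄ᵢ | ȳᵢ | A·x̄ᵢ | A·ȳᵢ
web | 3800.00 | 10.00 | 95.00 | 38000.00 | 361000.00
bottom flange | 1760.00 | 75.00 | 8.00 | 132000.00 | 14080.00
top flange | 1760.00 | 75.00 | 182.00 | 132000.00 | 320320.00
Σ | 7320.00 |  |  | 302000.00 | 695400.00
x_c = 302000.00 / 7320.00 = 41.26 mm
y_c = 695400.00 / 7320.00 = 95.00 mm

x_c = 41.26 mm, y_c = 95.00 mm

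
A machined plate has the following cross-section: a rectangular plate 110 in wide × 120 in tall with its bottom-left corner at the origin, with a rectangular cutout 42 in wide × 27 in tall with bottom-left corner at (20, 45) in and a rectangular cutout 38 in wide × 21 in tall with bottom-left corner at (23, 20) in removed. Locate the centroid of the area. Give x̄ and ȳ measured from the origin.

x̄ = 57.33 in, ȳ = 62.24 in

plate: A = 110 × 120 = 13200.00, centroid at (55.00, 60.00).
hole 1: A = −(42 × 27) = -1134.00, centroid at (41.00, 58.50).
hole 2: A = −(38 × 21) = -798.00, centroid at (42.00, 30.50).
ΣA = 11268.00 in², ΣAx̄ = 645990.00 in³, ΣAȳ = 701322.00 in³.
x̄ = 645990.00/11268.00 = 57.33 in; ȳ = 701322.00/11268.00 = 62.24 in.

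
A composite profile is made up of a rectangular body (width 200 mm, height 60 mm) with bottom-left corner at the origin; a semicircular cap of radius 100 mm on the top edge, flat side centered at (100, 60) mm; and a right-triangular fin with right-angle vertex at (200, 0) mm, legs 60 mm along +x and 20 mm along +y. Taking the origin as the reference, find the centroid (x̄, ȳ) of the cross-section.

Part | A | x̄ᵢ | ȳᵢ | A·x̄ᵢ | A·ȳᵢ
rectangular body | 12000.00 | 100.00 | 30.00 | 1200000.00 | 360000.00
semicircular top | 15707.96 | 100.00 | 102.44 | 1570796.33 | 1609144.46
triangular fin | 600.00 | 220.00 | 6.67 | 132000.00 | 4000.00
Σ | 28307.96 |  |  | 2902796.33 | 1973144.46
x̄ = 2902796.33 / 28307.96 = 102.54 mm
ȳ = 1973144.46 / 28307.96 = 69.70 mm

x̄ = 102.54 mm, ȳ = 69.70 mm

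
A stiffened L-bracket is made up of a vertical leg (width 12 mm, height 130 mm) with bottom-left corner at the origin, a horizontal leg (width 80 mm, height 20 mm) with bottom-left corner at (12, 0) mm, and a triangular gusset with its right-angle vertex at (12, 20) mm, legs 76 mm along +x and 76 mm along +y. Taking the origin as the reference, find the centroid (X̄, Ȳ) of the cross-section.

X̄ = 33.13 mm, Ȳ = 41.06 mm

vertical leg: A = 12 × 130 = 1560.00, centroid at (6.00, 65.00).
horizontal leg: A = 80 × 20 = 1600.00, centroid at (52.00, 10.00).
gusset: A = ½·76·76 = 2888.00, centroid at (37.33, 45.33).
ΣA = 6048.00 mm²
ΣAX̄ = (1560.00)(6.00) + (1600.00)(52.00) + (2888.00)(37.33) = 200378.67 mm³
ΣAȲ = (1560.00)(65.00) + (1600.00)(10.00) + (2888.00)(45.33) = 248322.67 mm³
X̄ = 200378.67 / 6048.00 = 33.13 mm
Ȳ = 248322.67 / 6048.00 = 41.06 mm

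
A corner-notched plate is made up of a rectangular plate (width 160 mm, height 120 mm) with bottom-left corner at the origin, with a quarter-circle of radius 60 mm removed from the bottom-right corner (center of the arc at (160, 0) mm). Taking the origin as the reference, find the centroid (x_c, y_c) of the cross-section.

x_c = 70.58 mm, y_c = 65.96 mm

Part | A | x̄ᵢ | ȳᵢ | A·x̄ᵢ | A·ȳᵢ
plate | 19200.00 | 80.00 | 60.00 | 1536000.00 | 1152000.00
removed quarter-circle | -2827.43 | 134.54 | 25.46 | -380389.34 | -72000.00
Σ | 16372.57 |  |  | 1155610.66 | 1080000.00
x_c = 1155610.66 / 16372.57 = 70.58 mm
y_c = 1080000.00 / 16372.57 = 65.96 mm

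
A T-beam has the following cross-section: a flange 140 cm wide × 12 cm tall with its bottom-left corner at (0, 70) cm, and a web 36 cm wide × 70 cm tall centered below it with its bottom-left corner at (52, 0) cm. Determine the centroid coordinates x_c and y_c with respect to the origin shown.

x_c = 70.00 cm, y_c = 51.40 cm

web: A = 36 × 70 = 2520.00, centroid at (70.00, 35.00).
flange: A = 140 × 12 = 1680.00, centroid at (70.00, 76.00).
ΣA = 4200.00 cm²
ΣAx_c = (2520.00)(70.00) + (1680.00)(70.00) = 294000.00 cm³
ΣAy_c = (2520.00)(35.00) + (1680.00)(76.00) = 215880.00 cm³
x_c = 294000.00 / 4200.00 = 70.00 cm
y_c = 215880.00 / 4200.00 = 51.40 cm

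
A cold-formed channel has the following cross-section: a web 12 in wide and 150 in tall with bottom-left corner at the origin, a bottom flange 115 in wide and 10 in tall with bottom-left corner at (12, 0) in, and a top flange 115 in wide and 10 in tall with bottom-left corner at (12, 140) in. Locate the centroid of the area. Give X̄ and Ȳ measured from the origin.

X̄ = 41.62 in, Ȳ = 75.00 in

web: A = 12 × 150 = 1800.00, centroid at (6.00, 75.00).
bottom flange: A = 115 × 10 = 1150.00, centroid at (69.50, 5.00).
top flange: A = 115 × 10 = 1150.00, centroid at (69.50, 145.00).
ΣA = 4100.00 in²
ΣAX̄ = (1800.00)(6.00) + (1150.00)(69.50) + (1150.00)(69.50) = 170650.00 in³
ΣAȲ = (1800.00)(75.00) + (1150.00)(5.00) + (1150.00)(145.00) = 307500.00 in³
X̄ = 170650.00 / 4100.00 = 41.62 in
Ȳ = 307500.00 / 4100.00 = 75.00 in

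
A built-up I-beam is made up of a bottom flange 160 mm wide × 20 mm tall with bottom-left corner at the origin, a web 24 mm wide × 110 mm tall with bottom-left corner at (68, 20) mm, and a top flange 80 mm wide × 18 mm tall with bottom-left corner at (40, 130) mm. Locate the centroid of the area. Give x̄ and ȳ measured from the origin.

x̄ = 80.00 mm, ȳ = 59.09 mm

bottom flange: A = 160 × 20 = 3200.00, centroid at (80.00, 10.00).
web: A = 24 × 110 = 2640.00, centroid at (80.00, 75.00).
top flange: A = 80 × 18 = 1440.00, centroid at (80.00, 139.00).
ΣA = 7280.00 mm²
ΣAx̄ = (3200.00)(80.00) + (2640.00)(80.00) + (1440.00)(80.00) = 582400.00 mm³
ΣAȳ = (3200.00)(10.00) + (2640.00)(75.00) + (1440.00)(139.00) = 430160.00 mm³
x̄ = 582400.00 / 7280.00 = 80.00 mm
ȳ = 430160.00 / 7280.00 = 59.09 mm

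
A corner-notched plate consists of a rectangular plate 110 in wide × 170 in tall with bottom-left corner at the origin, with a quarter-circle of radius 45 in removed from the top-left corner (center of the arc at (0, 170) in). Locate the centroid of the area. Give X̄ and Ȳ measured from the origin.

X̄ = 58.34 in, Ȳ = 78.87 in

plate: A = 110 × 170 = 18700.00, centroid at (55.00, 85.00).
removed quarter-circle: A = −¼π·45² = -1590.43, centroid at (19.10, 150.90).
ΣA = 17109.57 in², ΣAX̄ = 998125.00 in³, ΣAȲ = 1349501.68 in³.
X̄ = 998125.00/17109.57 = 58.34 in; Ȳ = 1349501.68/17109.57 = 78.87 in.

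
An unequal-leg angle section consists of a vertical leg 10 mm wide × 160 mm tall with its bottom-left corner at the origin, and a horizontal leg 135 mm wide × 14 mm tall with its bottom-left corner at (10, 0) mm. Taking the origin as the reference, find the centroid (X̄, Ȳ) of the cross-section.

X̄ = 44.26 mm, Ȳ = 40.47 mm

vertical leg: A = 10 × 160 = 1600.00, centroid at (5.00, 80.00).
horizontal leg: A = 135 × 14 = 1890.00, centroid at (77.50, 7.00).
ΣA = 3490.00 mm²
ΣAX̄ = (1600.00)(5.00) + (1890.00)(77.50) = 154475.00 mm³
ΣAȲ = (1600.00)(80.00) + (1890.00)(7.00) = 141230.00 mm³
X̄ = 154475.00 / 3490.00 = 44.26 mm
Ȳ = 141230.00 / 3490.00 = 40.47 mm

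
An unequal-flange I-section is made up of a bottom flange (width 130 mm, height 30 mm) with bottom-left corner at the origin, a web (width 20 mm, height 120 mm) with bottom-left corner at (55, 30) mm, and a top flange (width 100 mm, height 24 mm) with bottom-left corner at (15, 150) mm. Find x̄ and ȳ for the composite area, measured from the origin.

x̄ = 65.00 mm, ȳ = 76.24 mm

bottom flange: A = 130 × 30 = 3900.00, centroid at (65.00, 15.00).
web: A = 20 × 120 = 2400.00, centroid at (65.00, 90.00).
top flange: A = 100 × 24 = 2400.00, centroid at (65.00, 162.00).
ΣA = 8700.00 mm², ΣAx̄ = 565500.00 mm³, ΣAȳ = 663300.00 mm³.
x̄ = 565500.00/8700.00 = 65.00 mm; ȳ = 663300.00/8700.00 = 76.24 mm.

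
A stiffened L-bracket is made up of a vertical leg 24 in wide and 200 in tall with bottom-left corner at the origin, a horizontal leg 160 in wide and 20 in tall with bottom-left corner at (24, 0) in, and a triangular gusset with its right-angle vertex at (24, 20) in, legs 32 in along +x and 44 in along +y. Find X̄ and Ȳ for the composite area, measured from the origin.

X̄ = 47.66 in, Ȳ = 61.63 in

vertical leg: A = 24 × 200 = 4800.00, centroid at (12.00, 100.00).
horizontal leg: A = 160 × 20 = 3200.00, centroid at (104.00, 10.00).
gusset: A = ½·32·44 = 704.00, centroid at (34.67, 34.67).
ΣA = 8704.00 in²
ΣAX̄ = (4800.00)(12.00) + (3200.00)(104.00) + (704.00)(34.67) = 414805.33 in³
ΣAȲ = (4800.00)(100.00) + (3200.00)(10.00) + (704.00)(34.67) = 536405.33 in³
X̄ = 414805.33 / 8704.00 = 47.66 in
Ȳ = 536405.33 / 8704.00 = 61.63 in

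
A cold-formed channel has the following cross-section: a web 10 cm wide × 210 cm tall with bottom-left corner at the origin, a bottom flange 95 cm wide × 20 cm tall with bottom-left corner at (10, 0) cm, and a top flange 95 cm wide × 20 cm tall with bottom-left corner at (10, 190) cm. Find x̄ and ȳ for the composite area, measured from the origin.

x̄ = 38.81 cm, ȳ = 105.00 cm

web: A = 10 × 210 = 2100.00, centroid at (5.00, 105.00).
bottom flange: A = 95 × 20 = 1900.00, centroid at (57.50, 10.00).
top flange: A = 95 × 20 = 1900.00, centroid at (57.50, 200.00).
ΣA = 5900.00 cm²
ΣAx̄ = (2100.00)(5.00) + (1900.00)(57.50) + (1900.00)(57.50) = 229000.00 cm³
ΣAȳ = (2100.00)(105.00) + (1900.00)(10.00) + (1900.00)(200.00) = 619500.00 cm³
x̄ = 229000.00 / 5900.00 = 38.81 cm
ȳ = 619500.00 / 5900.00 = 105.00 cm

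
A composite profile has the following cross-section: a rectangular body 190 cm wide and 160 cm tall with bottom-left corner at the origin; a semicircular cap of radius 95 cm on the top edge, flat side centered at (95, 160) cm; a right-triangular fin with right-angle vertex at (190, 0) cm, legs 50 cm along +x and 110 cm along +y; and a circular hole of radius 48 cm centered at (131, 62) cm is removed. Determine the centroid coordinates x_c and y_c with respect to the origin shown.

x_c = 96.16 cm, y_c = 122.83 cm

rectangular body: A = 190 × 160 = 30400.00, centroid at (95.00, 80.00).
semicircular top: A = ½π·95² = 14176.44, centroid at (95.00, 200.32).
triangular fin: A = ½·50·110 = 2750.00, centroid at (206.67, 36.67).
hole: A = −π·48² = -7238.23, centroid at (131.00, 62.00).
ΣA = 40088.21 cm², ΣAx_c = 3854886.77 cm³, ΣAy_c = 4923876.34 cm³.
x_c = 3854886.77/40088.21 = 96.16 cm; y_c = 4923876.34/40088.21 = 122.83 cm.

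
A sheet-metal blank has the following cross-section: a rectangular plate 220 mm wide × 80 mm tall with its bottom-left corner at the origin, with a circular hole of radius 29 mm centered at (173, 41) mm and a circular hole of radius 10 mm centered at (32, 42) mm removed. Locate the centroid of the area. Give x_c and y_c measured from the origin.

Part | A | x̄ᵢ | ȳᵢ | A·x̄ᵢ | A·ȳᵢ
plate | 17600.00 | 110.00 | 40.00 | 1936000.00 | 704000.00
hole 1 | -2642.08 | 173.00 | 41.00 | -457079.74 | -108325.26
hole 2 | -314.16 | 32.00 | 42.00 | -10053.10 | -13194.69
Σ | 14643.76 |  |  | 1468867.16 | 582480.05
x_c = 1468867.16 / 14643.76 = 100.31 mm
y_c = 582480.05 / 14643.76 = 39.78 mm

x_c = 100.31 mm, y_c = 39.78 mm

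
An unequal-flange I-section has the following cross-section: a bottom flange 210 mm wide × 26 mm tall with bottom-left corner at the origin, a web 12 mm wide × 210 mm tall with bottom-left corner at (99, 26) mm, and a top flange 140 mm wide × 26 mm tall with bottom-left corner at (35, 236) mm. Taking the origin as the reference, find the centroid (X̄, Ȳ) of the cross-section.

X̄ = 105.00 mm, Ȳ = 112.52 mm

Part | A | x̄ᵢ | ȳᵢ | A·x̄ᵢ | A·ȳᵢ
bottom flange | 5460.00 | 105.00 | 13.00 | 573300.00 | 70980.00
web | 2520.00 | 105.00 | 131.00 | 264600.00 | 330120.00
top flange | 3640.00 | 105.00 | 249.00 | 382200.00 | 906360.00
Σ | 11620.00 |  |  | 1220100.00 | 1307460.00
X̄ = 1220100.00 / 11620.00 = 105.00 mm
Ȳ = 1307460.00 / 11620.00 = 112.52 mm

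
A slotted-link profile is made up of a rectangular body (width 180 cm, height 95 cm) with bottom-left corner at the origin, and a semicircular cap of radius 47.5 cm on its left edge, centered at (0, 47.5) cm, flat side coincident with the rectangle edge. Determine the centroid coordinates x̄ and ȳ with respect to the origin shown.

rectangular body: A = 180 × 95 = 17100.00, centroid at (90.00, 47.50).
semicircular end: A = ½π·47.5² = 3544.11, centroid at (-20.16, 47.50).
ΣA = 20644.11 cm²
ΣAx̄ = (17100.00)(90.00) + (3544.11)(-20.16) = 1467552.08 cm³
ΣAȳ = (17100.00)(47.50) + (3544.11)(47.50) = 980595.19 cm³
x̄ = 1467552.08 / 20644.11 = 71.09 cm
ȳ = 980595.19 / 20644.11 = 47.50 cm

x̄ = 71.09 cm, ȳ = 47.50 cm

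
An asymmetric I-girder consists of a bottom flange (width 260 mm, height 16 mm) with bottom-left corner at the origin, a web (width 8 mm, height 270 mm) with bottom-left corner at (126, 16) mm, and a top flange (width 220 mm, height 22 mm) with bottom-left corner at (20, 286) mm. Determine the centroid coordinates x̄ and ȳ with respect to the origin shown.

x̄ = 130.00 mm, ȳ = 161.01 mm

bottom flange: A = 260 × 16 = 4160.00, centroid at (130.00, 8.00).
web: A = 8 × 270 = 2160.00, centroid at (130.00, 151.00).
top flange: A = 220 × 22 = 4840.00, centroid at (130.00, 297.00).
ΣA = 11160.00 mm², ΣAx̄ = 1450800.00 mm³, ΣAȳ = 1796920.00 mm³.
x̄ = 1450800.00/11160.00 = 130.00 mm; ȳ = 1796920.00/11160.00 = 161.01 mm.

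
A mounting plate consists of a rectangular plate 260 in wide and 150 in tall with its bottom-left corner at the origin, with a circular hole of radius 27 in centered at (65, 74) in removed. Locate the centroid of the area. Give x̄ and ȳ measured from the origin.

plate: A = 260 × 150 = 39000.00, centroid at (130.00, 75.00).
hole: A = −π·27² = -2290.22, centroid at (65.00, 74.00).
ΣA = 36709.78 in², ΣAx̄ = 4921135.63 in³, ΣAȳ = 2755523.64 in³.
x̄ = 4921135.63/36709.78 = 134.06 in; ȳ = 2755523.64/36709.78 = 75.06 in.

x̄ = 134.06 in, ȳ = 75.06 in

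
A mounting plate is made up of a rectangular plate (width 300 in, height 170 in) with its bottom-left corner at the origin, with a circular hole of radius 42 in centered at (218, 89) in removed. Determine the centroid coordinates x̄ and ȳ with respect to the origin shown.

x̄ = 141.71 in, ȳ = 84.51 in

Part | A | x̄ᵢ | ȳᵢ | A·x̄ᵢ | A·ȳᵢ
plate | 51000.00 | 150.00 | 85.00 | 7650000.00 | 4335000.00
hole | -5541.77 | 218.00 | 89.00 | -1208105.74 | -493217.48
Σ | 45458.23 |  |  | 6441894.26 | 3841782.52
x̄ = 6441894.26 / 45458.23 = 141.71 in
ȳ = 3841782.52 / 45458.23 = 84.51 in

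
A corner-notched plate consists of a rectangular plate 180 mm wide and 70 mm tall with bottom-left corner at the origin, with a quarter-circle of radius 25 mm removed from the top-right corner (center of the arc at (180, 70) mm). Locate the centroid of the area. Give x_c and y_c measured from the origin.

plate: A = 180 × 70 = 12600.00, centroid at (90.00, 35.00).
removed quarter-circle: A = −¼π·25² = -490.87, centroid at (169.39, 59.39).
ΣA = 12109.13 mm², ΣAx_c = 1050851.04 mm³, ΣAy_c = 411847.16 mm³.
x_c = 1050851.04/12109.13 = 86.78 mm; y_c = 411847.16/12109.13 = 34.01 mm.

x_c = 86.78 mm, y_c = 34.01 mm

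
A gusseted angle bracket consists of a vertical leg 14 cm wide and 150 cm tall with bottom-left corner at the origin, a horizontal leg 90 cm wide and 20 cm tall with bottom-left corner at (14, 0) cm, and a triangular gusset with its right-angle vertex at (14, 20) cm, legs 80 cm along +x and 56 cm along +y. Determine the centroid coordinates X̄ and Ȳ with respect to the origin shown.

vertical leg: A = 14 × 150 = 2100.00, centroid at (7.00, 75.00).
horizontal leg: A = 90 × 20 = 1800.00, centroid at (59.00, 10.00).
gusset: A = ½·80·56 = 2240.00, centroid at (40.67, 38.67).
ΣA = 6140.00 cm²
ΣAX̄ = (2100.00)(7.00) + (1800.00)(59.00) + (2240.00)(40.67) = 211993.33 cm³
ΣAȲ = (2100.00)(75.00) + (1800.00)(10.00) + (2240.00)(38.67) = 262113.33 cm³
X̄ = 211993.33 / 6140.00 = 34.53 cm
Ȳ = 262113.33 / 6140.00 = 42.69 cm

X̄ = 34.53 cm, Ȳ = 42.69 cm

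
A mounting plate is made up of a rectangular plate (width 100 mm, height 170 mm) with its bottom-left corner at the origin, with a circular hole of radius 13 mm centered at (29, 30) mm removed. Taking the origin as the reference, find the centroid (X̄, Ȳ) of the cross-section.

X̄ = 50.68 mm, Ȳ = 86.77 mm

Part | A | x̄ᵢ | ȳᵢ | A·x̄ᵢ | A·ȳᵢ
plate | 17000.00 | 50.00 | 85.00 | 850000.00 | 1445000.00
hole | -530.93 | 29.00 | 30.00 | -15396.95 | -15927.87
Σ | 16469.07 |  |  | 834603.05 | 1429072.13
X̄ = 834603.05 / 16469.07 = 50.68 mm
Ȳ = 1429072.13 / 16469.07 = 86.77 mm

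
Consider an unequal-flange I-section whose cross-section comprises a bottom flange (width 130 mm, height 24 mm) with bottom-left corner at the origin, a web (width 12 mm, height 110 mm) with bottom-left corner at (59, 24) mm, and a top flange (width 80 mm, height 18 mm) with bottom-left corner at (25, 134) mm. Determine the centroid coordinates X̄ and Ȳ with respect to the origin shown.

X̄ = 65.00 mm, Ȳ = 59.12 mm

Part | A | x̄ᵢ | ȳᵢ | A·x̄ᵢ | A·ȳᵢ
bottom flange | 3120.00 | 65.00 | 12.00 | 202800.00 | 37440.00
web | 1320.00 | 65.00 | 79.00 | 85800.00 | 104280.00
top flange | 1440.00 | 65.00 | 143.00 | 93600.00 | 205920.00
Σ | 5880.00 |  |  | 382200.00 | 347640.00
X̄ = 382200.00 / 5880.00 = 65.00 mm
Ȳ = 347640.00 / 5880.00 = 59.12 mm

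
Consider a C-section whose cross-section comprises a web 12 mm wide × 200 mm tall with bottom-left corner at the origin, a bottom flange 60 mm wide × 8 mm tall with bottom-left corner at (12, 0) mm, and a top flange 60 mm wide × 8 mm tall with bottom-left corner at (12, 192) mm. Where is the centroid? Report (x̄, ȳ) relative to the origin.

web: A = 12 × 200 = 2400.00, centroid at (6.00, 100.00).
bottom flange: A = 60 × 8 = 480.00, centroid at (42.00, 4.00).
top flange: A = 60 × 8 = 480.00, centroid at (42.00, 196.00).
ΣA = 3360.00 mm²
ΣAx̄ = (2400.00)(6.00) + (480.00)(42.00) + (480.00)(42.00) = 54720.00 mm³
ΣAȳ = (2400.00)(100.00) + (480.00)(4.00) + (480.00)(196.00) = 336000.00 mm³
x̄ = 54720.00 / 3360.00 = 16.29 mm
ȳ = 336000.00 / 3360.00 = 100.00 mm

x̄ = 16.29 mm, ȳ = 100.00 mm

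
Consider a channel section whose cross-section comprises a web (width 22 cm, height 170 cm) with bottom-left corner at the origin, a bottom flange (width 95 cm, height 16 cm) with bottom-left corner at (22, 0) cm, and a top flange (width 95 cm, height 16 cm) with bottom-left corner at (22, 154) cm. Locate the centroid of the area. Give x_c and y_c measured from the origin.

x_c = 37.23 cm, y_c = 85.00 cm

web: A = 22 × 170 = 3740.00, centroid at (11.00, 85.00).
bottom flange: A = 95 × 16 = 1520.00, centroid at (69.50, 8.00).
top flange: A = 95 × 16 = 1520.00, centroid at (69.50, 162.00).
ΣA = 6780.00 cm², ΣAx_c = 252420.00 cm³, ΣAy_c = 576300.00 cm³.
x_c = 252420.00/6780.00 = 37.23 cm; y_c = 576300.00/6780.00 = 85.00 cm.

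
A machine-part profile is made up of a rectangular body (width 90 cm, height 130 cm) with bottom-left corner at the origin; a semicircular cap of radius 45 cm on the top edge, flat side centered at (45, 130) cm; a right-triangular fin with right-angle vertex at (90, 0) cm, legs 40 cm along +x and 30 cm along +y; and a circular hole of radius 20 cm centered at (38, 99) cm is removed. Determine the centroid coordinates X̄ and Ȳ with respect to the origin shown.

X̄ = 48.08 cm, Ȳ = 78.48 cm

rectangular body: A = 90 × 130 = 11700.00, centroid at (45.00, 65.00).
semicircular top: A = ½π·45² = 3180.86, centroid at (45.00, 149.10).
triangular fin: A = ½·40·30 = 600.00, centroid at (103.33, 10.00).
hole: A = −π·20² = -1256.64, centroid at (38.00, 99.00).
ΣA = 14224.23 cm², ΣAX̄ = 683886.61 cm³, ΣAȲ = 1116355.06 cm³.
X̄ = 683886.61/14224.23 = 48.08 cm; Ȳ = 1116355.06/14224.23 = 78.48 cm.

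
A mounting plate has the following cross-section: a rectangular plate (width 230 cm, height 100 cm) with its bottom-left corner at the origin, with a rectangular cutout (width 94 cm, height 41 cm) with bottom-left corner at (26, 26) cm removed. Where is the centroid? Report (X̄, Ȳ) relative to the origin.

plate: A = 230 × 100 = 23000.00, centroid at (115.00, 50.00).
hole: A = −(94 × 41) = -3854.00, centroid at (73.00, 46.50).
ΣA = 19146.00 cm²
ΣAX̄ = (23000.00)(115.00) + (-3854.00)(73.00) = 2363658.00 cm³
ΣAȲ = (23000.00)(50.00) + (-3854.00)(46.50) = 970789.00 cm³
X̄ = 2363658.00 / 19146.00 = 123.45 cm
Ȳ = 970789.00 / 19146.00 = 50.70 cm

X̄ = 123.45 cm, Ȳ = 50.70 cm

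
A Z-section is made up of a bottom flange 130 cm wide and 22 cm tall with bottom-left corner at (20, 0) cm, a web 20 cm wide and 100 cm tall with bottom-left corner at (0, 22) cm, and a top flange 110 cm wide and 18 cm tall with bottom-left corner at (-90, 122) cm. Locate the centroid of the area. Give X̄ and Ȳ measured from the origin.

X̄ = 28.33 cm, Ȳ = 63.57 cm

bottom flange: A = 130 × 22 = 2860.00, centroid at (85.00, 11.00).
web: A = 20 × 100 = 2000.00, centroid at (10.00, 72.00).
top flange: A = 110 × 18 = 1980.00, centroid at (-35.00, 131.00).
ΣA = 6840.00 cm², ΣAX̄ = 193800.00 cm³, ΣAȲ = 434840.00 cm³.
X̄ = 193800.00/6840.00 = 28.33 cm; Ȳ = 434840.00/6840.00 = 63.57 cm.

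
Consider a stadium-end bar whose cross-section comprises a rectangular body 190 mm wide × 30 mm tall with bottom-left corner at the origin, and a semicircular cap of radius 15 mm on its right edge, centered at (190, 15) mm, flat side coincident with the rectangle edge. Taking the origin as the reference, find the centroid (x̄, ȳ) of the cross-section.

x̄ = 100.92 mm, ȳ = 15.00 mm

Part | A | x̄ᵢ | ȳᵢ | A·x̄ᵢ | A·ȳᵢ
rectangular body | 5700.00 | 95.00 | 15.00 | 541500.00 | 85500.00
semicircular end | 353.43 | 196.37 | 15.00 | 69401.54 | 5301.44
Σ | 6053.43 |  |  | 610901.54 | 90801.44
x̄ = 610901.54 / 6053.43 = 100.92 mm
ȳ = 90801.44 / 6053.43 = 15.00 mm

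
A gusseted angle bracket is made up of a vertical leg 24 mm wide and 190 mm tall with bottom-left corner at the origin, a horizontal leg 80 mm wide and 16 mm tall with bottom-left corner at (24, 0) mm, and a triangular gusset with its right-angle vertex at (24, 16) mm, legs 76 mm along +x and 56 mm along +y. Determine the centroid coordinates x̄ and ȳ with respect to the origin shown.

vertical leg: A = 24 × 190 = 4560.00, centroid at (12.00, 95.00).
horizontal leg: A = 80 × 16 = 1280.00, centroid at (64.00, 8.00).
gusset: A = ½·76·56 = 2128.00, centroid at (49.33, 34.67).
ΣA = 7968.00 mm², ΣAx̄ = 241621.33 mm³, ΣAȳ = 517210.67 mm³.
x̄ = 241621.33/7968.00 = 30.32 mm; ȳ = 517210.67/7968.00 = 64.91 mm.

x̄ = 30.32 mm, ȳ = 64.91 mm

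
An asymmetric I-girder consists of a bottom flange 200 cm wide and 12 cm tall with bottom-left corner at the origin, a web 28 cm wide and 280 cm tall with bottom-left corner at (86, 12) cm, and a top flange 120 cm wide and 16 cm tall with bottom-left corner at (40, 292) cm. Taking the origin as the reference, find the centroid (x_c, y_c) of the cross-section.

bottom flange: A = 200 × 12 = 2400.00, centroid at (100.00, 6.00).
web: A = 28 × 280 = 7840.00, centroid at (100.00, 152.00).
top flange: A = 120 × 16 = 1920.00, centroid at (100.00, 300.00).
ΣA = 12160.00 cm², ΣAx_c = 1216000.00 cm³, ΣAy_c = 1782080.00 cm³.
x_c = 1216000.00/12160.00 = 100.00 cm; y_c = 1782080.00/12160.00 = 146.55 cm.

x_c = 100.00 cm, y_c = 146.55 cm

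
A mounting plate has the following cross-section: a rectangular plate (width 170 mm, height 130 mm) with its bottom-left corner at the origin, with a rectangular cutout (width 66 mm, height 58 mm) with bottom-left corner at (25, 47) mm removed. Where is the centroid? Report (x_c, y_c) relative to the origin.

plate: A = 170 × 130 = 22100.00, centroid at (85.00, 65.00).
hole: A = −(66 × 58) = -3828.00, centroid at (58.00, 76.00).
ΣA = 18272.00 mm²
ΣAx_c = (22100.00)(85.00) + (-3828.00)(58.00) = 1656476.00 mm³
ΣAy_c = (22100.00)(65.00) + (-3828.00)(76.00) = 1145572.00 mm³
x_c = 1656476.00 / 18272.00 = 90.66 mm
y_c = 1145572.00 / 18272.00 = 62.70 mm

x_c = 90.66 mm, y_c = 62.70 mm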